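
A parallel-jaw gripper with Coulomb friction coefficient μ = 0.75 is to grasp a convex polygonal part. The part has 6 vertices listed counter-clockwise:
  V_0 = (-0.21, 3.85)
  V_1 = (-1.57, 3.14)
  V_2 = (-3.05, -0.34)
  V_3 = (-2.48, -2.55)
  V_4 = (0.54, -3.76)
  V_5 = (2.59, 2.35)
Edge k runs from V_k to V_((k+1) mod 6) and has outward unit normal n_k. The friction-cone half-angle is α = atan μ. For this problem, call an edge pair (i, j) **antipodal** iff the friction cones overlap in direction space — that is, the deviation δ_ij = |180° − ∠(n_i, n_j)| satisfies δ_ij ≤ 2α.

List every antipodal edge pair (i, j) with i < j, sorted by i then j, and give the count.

count = 6; pairs: (0,3), (0,4), (1,4), (2,4), (2,5), (3,5)

α = atan 0.75 = 36.87°;  2α = 73.74°
n_0 = (-0.4628, +0.8865)
n_1 = (-0.9202, +0.3914)
n_2 = (-0.9683, -0.2497)
n_3 = (-0.3719, -0.9283)
n_4 = (+0.9481, -0.3181)
n_5 = (+0.4722, +0.8815)
  (0,1): δ = 140.61°  ·
  (0,2): δ = 103.10°  ·
  (0,3): δ = 49.40°  ✓
  (0,4): δ = 43.89°  ✓
  (0,5): δ = 124.25°  ·
  (1,2): δ = 142.50°  ·
  (1,3): δ = 88.79°  ·
  (1,4): δ = 4.49°  ✓
  (1,5): δ = 84.86°  ·
  (2,3): δ = 126.30°  ·
  (2,4): δ = 33.01°  ✓
  (2,5): δ = 47.36°  ✓
  (3,4): δ = 86.71°  ·
  (3,5): δ = 6.34°  ✓
  (4,5): δ = 99.63°  ·
antipodal pairs: 6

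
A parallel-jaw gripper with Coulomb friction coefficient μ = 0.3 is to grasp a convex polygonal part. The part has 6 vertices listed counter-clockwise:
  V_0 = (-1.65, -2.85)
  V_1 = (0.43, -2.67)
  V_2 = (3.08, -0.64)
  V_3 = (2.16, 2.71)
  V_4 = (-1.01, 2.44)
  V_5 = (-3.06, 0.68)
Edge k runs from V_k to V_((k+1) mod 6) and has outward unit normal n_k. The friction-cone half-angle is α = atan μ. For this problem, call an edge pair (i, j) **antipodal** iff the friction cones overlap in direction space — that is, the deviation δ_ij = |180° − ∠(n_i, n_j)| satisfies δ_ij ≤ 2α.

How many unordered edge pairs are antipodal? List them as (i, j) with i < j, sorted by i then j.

α = atan 0.3 = 16.70°;  2α = 33.40°
n_0 = (+0.0862, -0.9963)
n_1 = (+0.6081, -0.7938)
n_2 = (+0.9643, +0.2648)
n_3 = (-0.0849, +0.9964)
n_4 = (-0.6514, +0.7587)
n_5 = (-0.9287, -0.3709)
  (0,1): δ = 147.49°  ·
  (0,2): δ = 79.59°  ·
  (0,3): δ = 0.08°  ✓
  (0,4): δ = 35.70°  ·
  (0,5): δ = 106.83°  ·
  (1,2): δ = 112.10°  ·
  (1,3): δ = 32.59°  ✓
  (1,4): δ = 3.19°  ✓
  (1,5): δ = 74.32°  ·
  (2,3): δ = 100.49°  ·
  (2,4): δ = 64.71°  ·
  (2,5): δ = 6.42°  ✓
  (3,4): δ = 144.22°  ·
  (3,5): δ = 73.09°  ·
  (4,5): δ = 108.87°  ·
antipodal pairs: 4

count = 4; pairs: (0,3), (1,3), (1,4), (2,5)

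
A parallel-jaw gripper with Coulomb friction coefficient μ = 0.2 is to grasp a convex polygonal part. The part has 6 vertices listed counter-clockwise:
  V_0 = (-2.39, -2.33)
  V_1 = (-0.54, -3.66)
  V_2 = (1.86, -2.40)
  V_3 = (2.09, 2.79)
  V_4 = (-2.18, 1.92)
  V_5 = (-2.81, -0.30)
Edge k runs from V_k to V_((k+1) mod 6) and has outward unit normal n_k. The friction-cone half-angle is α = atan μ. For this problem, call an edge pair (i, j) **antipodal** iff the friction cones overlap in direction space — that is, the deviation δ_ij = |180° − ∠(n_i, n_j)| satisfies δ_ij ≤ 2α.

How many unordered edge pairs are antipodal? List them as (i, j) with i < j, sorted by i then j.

count = 3; pairs: (1,3), (2,4), (2,5)

α = atan 0.2 = 11.31°;  2α = 22.62°
n_0 = (-0.5837, -0.8120)
n_1 = (+0.4648, -0.8854)
n_2 = (+0.9990, -0.0443)
n_3 = (-0.1996, +0.9799)
n_4 = (-0.9620, +0.2730)
n_5 = (-0.9793, -0.2026)
  (0,1): δ = 116.59°  ·
  (0,2): δ = 56.82°  ·
  (0,3): δ = 47.23°  ·
  (0,4): δ = 109.87°  ·
  (0,5): δ = 137.40°  ·
  (1,2): δ = 120.24°  ·
  (1,3): δ = 16.18°  ✓
  (1,4): δ = 46.46°  ·
  (1,5): δ = 73.99°  ·
  (2,3): δ = 75.95°  ·
  (2,4): δ = 13.31°  ✓
  (2,5): δ = 14.23°  ✓
  (3,4): δ = 117.36°  ·
  (3,5): δ = 89.83°  ·
  (4,5): δ = 152.47°  ·
antipodal pairs: 3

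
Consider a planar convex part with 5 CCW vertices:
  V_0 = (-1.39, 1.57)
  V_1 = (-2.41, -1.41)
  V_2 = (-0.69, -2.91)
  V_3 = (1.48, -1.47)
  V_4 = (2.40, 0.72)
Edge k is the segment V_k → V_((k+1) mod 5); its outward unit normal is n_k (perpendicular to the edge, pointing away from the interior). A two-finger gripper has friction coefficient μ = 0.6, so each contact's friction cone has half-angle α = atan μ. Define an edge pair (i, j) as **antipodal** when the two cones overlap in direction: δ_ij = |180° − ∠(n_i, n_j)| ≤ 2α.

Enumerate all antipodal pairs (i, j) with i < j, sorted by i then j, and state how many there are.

count = 4; pairs: (0,2), (0,3), (1,4), (2,4)

α = atan 0.6 = 30.96°;  2α = 61.93°
n_0 = (-0.9461, +0.3238)
n_1 = (-0.6573, -0.7537)
n_2 = (+0.5529, -0.8332)
n_3 = (+0.9220, -0.3873)
n_4 = (+0.2188, +0.9758)
  (0,1): δ = 112.20°  ·
  (0,2): δ = 37.54°  ✓
  (0,3): δ = 3.89°  ✓
  (0,4): δ = 96.25°  ·
  (1,2): δ = 105.34°  ·
  (1,3): δ = 71.70°  ·
  (1,4): δ = 28.45°  ✓
  (2,3): δ = 146.35°  ·
  (2,4): δ = 46.21°  ✓
  (3,4): δ = 79.85°  ·
antipodal pairs: 4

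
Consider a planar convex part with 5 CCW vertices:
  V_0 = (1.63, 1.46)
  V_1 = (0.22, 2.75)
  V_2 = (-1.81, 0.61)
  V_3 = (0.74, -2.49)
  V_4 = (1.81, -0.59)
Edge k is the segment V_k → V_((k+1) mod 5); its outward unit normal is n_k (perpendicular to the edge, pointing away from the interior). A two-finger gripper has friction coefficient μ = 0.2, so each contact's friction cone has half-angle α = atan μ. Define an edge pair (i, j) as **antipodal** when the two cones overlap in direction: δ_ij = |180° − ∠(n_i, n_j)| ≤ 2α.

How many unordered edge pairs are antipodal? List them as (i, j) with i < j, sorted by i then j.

α = atan 0.2 = 11.31°;  2α = 22.62°
n_0 = (+0.6750, +0.7378)
n_1 = (-0.7255, +0.6882)
n_2 = (-0.7723, -0.6353)
n_3 = (+0.8713, -0.4907)
n_4 = (+0.9962, +0.0875)
  (0,1): δ = 91.03°  ·
  (0,2): δ = 8.10°  ✓
  (0,3): δ = 103.07°  ·
  (0,4): δ = 137.47°  ·
  (1,2): δ = 97.07°  ·
  (1,3): δ = 14.10°  ✓
  (1,4): δ = 48.51°  ·
  (2,3): δ = 68.83°  ·
  (2,4): δ = 34.42°  ·
  (3,4): δ = 145.60°  ·
antipodal pairs: 2

count = 2; pairs: (0,2), (1,3)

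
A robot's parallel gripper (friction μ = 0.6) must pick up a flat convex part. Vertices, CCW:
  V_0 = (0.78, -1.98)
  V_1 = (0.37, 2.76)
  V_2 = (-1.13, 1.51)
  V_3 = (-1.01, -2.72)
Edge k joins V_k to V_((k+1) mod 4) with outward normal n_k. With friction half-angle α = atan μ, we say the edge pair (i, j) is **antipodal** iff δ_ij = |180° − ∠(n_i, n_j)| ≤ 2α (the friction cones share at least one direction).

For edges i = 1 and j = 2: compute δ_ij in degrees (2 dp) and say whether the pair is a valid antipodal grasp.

α = atan 0.6 = 30.96°;  2α = 61.93°
edge 1: e_1 = (-1.50, -1.25);  n_1 = (-0.6402, +0.7682)
edge 2: e_2 = (+0.12, -4.23);  n_2 = (-0.9996, -0.0284)
∠(n_1, n_2) = 51.82°
δ = |180° − 51.82°| = 128.18°
128.18° > 2α = 61.93°  →  invalid

δ = 128.18°, invalid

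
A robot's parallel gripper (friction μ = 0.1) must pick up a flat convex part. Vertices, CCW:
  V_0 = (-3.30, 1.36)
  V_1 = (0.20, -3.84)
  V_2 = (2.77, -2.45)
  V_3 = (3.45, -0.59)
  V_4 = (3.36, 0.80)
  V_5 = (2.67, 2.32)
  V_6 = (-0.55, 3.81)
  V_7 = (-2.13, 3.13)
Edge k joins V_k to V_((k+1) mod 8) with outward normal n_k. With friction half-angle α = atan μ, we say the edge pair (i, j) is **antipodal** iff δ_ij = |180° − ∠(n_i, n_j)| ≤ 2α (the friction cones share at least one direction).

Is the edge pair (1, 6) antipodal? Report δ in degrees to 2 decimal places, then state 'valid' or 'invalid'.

α = atan 0.1 = 5.71°;  2α = 11.42°
edge 1: e_1 = (+2.57, +1.39);  n_1 = (+0.4757, -0.8796)
edge 6: e_6 = (-1.58, -0.68);  n_6 = (-0.3953, +0.9185)
∠(n_1, n_6) = 174.88°
δ = |180° − 174.88°| = 5.12°
5.12° ≤ 2α = 11.42°  →  valid

δ = 5.12°, valid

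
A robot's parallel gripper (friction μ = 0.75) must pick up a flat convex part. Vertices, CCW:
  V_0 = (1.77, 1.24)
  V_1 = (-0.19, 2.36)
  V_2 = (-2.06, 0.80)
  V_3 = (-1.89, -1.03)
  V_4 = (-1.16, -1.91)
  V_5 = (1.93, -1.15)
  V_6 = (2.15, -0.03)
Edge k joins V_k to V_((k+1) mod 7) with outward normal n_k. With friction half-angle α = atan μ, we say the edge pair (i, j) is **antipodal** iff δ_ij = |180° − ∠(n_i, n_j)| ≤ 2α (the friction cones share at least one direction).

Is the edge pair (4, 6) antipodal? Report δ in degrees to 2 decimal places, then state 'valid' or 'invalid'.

δ = 87.16°, invalid

α = atan 0.75 = 36.87°;  2α = 73.74°
edge 4: e_4 = (+3.09, +0.76);  n_4 = (+0.2388, -0.9711)
edge 6: e_6 = (-0.38, +1.27);  n_6 = (+0.9580, +0.2867)
∠(n_4, n_6) = 92.84°
δ = |180° − 92.84°| = 87.16°
87.16° > 2α = 73.74°  →  invalid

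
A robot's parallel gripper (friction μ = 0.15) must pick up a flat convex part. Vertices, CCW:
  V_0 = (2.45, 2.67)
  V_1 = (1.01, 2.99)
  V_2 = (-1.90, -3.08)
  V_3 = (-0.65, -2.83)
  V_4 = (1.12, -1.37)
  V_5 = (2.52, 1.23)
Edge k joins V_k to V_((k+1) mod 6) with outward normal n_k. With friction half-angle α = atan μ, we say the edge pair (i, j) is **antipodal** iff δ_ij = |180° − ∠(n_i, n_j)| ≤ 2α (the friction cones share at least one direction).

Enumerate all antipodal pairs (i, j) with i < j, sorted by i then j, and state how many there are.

α = atan 0.15 = 8.53°;  2α = 17.06°
n_0 = (+0.2169, +0.9762)
n_1 = (-0.9017, +0.4323)
n_2 = (+0.1961, -0.9806)
n_3 = (+0.6363, -0.7714)
n_4 = (+0.8805, -0.4741)
n_5 = (+0.9988, +0.0486)
  (0,1): δ = 103.08°  ·
  (0,2): δ = 23.84°  ·
  (0,3): δ = 52.05°  ·
  (0,4): δ = 74.23°  ·
  (0,5): δ = 105.31°  ·
  (1,2): δ = 53.08°  ·
  (1,3): δ = 24.87°  ·
  (1,4): δ = 2.69°  ✓
  (1,5): δ = 28.40°  ·
  (2,3): δ = 151.79°  ·
  (2,4): δ = 129.61°  ·
  (2,5): δ = 98.53°  ·
  (3,4): δ = 157.82°  ·
  (3,5): δ = 126.73°  ·
  (4,5): δ = 148.92°  ·
antipodal pairs: 1

count = 1; pairs: (1,4)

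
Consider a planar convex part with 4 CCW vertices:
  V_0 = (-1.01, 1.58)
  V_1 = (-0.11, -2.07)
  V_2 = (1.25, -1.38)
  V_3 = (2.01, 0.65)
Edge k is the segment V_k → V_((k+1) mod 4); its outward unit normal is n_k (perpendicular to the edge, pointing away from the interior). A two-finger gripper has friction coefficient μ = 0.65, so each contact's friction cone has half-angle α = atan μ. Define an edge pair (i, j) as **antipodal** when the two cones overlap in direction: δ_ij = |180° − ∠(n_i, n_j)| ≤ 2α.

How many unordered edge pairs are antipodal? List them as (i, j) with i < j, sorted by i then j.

count = 3; pairs: (0,2), (0,3), (1,3)

α = atan 0.65 = 33.02°;  2α = 66.05°
n_0 = (-0.9709, -0.2394)
n_1 = (+0.4525, -0.8918)
n_2 = (+0.9365, -0.3506)
n_3 = (+0.2943, +0.9557)
  (0,1): δ = 76.95°  ·
  (0,2): δ = 34.38°  ✓
  (0,3): δ = 59.03°  ✓
  (1,2): δ = 137.43°  ·
  (1,3): δ = 44.02°  ✓
  (2,3): δ = 86.59°  ·
antipodal pairs: 3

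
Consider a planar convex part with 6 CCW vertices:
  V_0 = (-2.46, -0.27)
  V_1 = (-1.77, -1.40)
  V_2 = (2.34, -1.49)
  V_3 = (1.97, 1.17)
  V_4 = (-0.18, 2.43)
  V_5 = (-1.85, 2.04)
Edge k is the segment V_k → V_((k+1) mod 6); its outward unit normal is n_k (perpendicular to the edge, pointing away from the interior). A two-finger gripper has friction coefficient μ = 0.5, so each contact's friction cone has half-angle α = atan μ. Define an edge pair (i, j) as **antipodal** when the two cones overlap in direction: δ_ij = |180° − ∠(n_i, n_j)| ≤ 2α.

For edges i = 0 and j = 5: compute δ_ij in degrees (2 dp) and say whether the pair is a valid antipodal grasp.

α = atan 0.5 = 26.57°;  2α = 53.13°
edge 0: e_0 = (+0.69, -1.13);  n_0 = (-0.8535, -0.5211)
edge 5: e_5 = (-0.61, -2.31);  n_5 = (-0.9669, +0.2553)
∠(n_0, n_5) = 46.20°
δ = |180° − 46.20°| = 133.80°
133.80° > 2α = 53.13°  →  invalid

δ = 133.80°, invalid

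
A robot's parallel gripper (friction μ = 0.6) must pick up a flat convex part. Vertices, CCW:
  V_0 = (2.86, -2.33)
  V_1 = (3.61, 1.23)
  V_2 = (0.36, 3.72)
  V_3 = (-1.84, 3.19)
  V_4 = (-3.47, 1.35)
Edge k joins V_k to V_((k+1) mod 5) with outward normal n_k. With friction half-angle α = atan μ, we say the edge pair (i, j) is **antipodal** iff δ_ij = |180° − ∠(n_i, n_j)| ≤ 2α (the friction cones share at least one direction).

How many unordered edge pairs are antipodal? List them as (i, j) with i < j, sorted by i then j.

count = 3; pairs: (0,3), (1,4), (2,4)

α = atan 0.6 = 30.96°;  2α = 61.93°
n_0 = (+0.9785, -0.2061)
n_1 = (+0.6082, +0.7938)
n_2 = (-0.2342, +0.9722)
n_3 = (-0.7485, +0.6631)
n_4 = (-0.5026, -0.8645)
  (0,1): δ = 115.56°  ·
  (0,2): δ = 64.56°  ·
  (0,3): δ = 29.64°  ✓
  (0,4): δ = 71.72°  ·
  (1,2): δ = 129.00°  ·
  (1,3): δ = 94.08°  ·
  (1,4): δ = 7.29°  ✓
  (2,3): δ = 145.08°  ·
  (2,4): δ = 43.72°  ✓
  (3,4): δ = 78.64°  ·
antipodal pairs: 3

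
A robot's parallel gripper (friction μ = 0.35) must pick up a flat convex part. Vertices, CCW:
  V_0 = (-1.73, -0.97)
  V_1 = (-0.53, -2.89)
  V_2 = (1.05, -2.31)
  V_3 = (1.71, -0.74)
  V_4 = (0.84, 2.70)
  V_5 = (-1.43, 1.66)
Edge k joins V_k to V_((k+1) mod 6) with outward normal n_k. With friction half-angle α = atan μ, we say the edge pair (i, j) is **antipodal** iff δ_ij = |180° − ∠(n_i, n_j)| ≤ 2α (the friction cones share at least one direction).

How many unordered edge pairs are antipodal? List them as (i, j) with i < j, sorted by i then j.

count = 4; pairs: (0,3), (1,4), (2,5), (3,5)

α = atan 0.35 = 19.29°;  2α = 38.58°
n_0 = (-0.8480, -0.5300)
n_1 = (+0.3446, -0.9387)
n_2 = (+0.9219, -0.3875)
n_3 = (+0.9695, +0.2452)
n_4 = (-0.4165, +0.9091)
n_5 = (-0.9936, +0.1133)
  (0,1): δ = 101.85°  ·
  (0,2): δ = 54.81°  ·
  (0,3): δ = 17.81°  ✓
  (0,4): δ = 82.61°  ·
  (0,5): δ = 141.49°  ·
  (1,2): δ = 132.96°  ·
  (1,3): δ = 95.96°  ·
  (1,4): δ = 4.46°  ✓
  (1,5): δ = 63.33°  ·
  (2,3): δ = 143.01°  ·
  (2,4): δ = 42.58°  ·
  (2,5): δ = 16.29°  ✓
  (3,4): δ = 79.58°  ·
  (3,5): δ = 20.70°  ✓
  (4,5): δ = 121.12°  ·
antipodal pairs: 4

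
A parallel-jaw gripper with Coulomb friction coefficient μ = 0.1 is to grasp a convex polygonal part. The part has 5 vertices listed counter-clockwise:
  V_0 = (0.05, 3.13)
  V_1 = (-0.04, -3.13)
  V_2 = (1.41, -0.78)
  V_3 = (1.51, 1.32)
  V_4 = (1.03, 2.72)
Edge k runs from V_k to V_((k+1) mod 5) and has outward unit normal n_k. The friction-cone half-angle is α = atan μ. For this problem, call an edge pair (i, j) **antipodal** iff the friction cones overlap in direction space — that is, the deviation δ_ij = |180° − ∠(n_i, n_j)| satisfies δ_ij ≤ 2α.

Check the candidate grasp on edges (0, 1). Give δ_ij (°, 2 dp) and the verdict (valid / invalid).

α = atan 0.1 = 5.71°;  2α = 11.42°
edge 0: e_0 = (-0.09, -6.26);  n_0 = (-0.9999, +0.0144)
edge 1: e_1 = (+1.45, +2.35);  n_1 = (+0.8510, -0.5251)
∠(n_0, n_1) = 149.15°
δ = |180° − 149.15°| = 30.85°
30.85° > 2α = 11.42°  →  invalid

δ = 30.85°, invalid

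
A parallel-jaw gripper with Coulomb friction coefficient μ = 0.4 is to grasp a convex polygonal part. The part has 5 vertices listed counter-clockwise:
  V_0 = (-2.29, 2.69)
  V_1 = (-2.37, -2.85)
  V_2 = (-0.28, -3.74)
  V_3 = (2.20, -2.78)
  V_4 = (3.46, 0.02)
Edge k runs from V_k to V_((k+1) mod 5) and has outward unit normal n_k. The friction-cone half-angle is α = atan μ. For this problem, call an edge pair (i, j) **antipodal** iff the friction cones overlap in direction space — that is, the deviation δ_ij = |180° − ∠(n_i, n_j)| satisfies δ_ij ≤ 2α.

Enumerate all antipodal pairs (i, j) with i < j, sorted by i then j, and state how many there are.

count = 2; pairs: (0,3), (1,4)

α = atan 0.4 = 21.80°;  2α = 43.60°
n_0 = (-0.9999, +0.0144)
n_1 = (-0.3918, -0.9201)
n_2 = (+0.3610, -0.9326)
n_3 = (+0.9119, -0.4104)
n_4 = (+0.4212, +0.9070)
  (0,1): δ = 112.24°  ·
  (0,2): δ = 68.01°  ·
  (0,3): δ = 23.40°  ✓
  (0,4): δ = 65.92°  ·
  (1,2): δ = 135.77°  ·
  (1,3): δ = 91.16°  ·
  (1,4): δ = 1.84°  ✓
  (2,3): δ = 135.39°  ·
  (2,4): δ = 46.07°  ·
  (3,4): δ = 90.68°  ·
antipodal pairs: 2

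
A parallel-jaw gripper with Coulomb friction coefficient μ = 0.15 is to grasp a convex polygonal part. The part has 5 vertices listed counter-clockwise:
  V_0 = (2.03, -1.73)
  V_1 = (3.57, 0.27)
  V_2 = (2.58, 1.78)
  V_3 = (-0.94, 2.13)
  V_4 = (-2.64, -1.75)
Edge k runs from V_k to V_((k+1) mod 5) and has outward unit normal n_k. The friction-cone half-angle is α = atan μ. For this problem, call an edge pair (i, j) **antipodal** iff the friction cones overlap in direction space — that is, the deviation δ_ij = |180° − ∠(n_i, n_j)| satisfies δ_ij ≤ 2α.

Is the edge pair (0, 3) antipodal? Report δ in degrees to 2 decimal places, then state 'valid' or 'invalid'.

α = atan 0.15 = 8.53°;  2α = 17.06°
edge 0: e_0 = (+1.54, +2.00);  n_0 = (+0.7923, -0.6101)
edge 3: e_3 = (-1.70, -3.88);  n_3 = (-0.9159, +0.4013)
∠(n_0, n_3) = 166.06°
δ = |180° − 166.06°| = 13.94°
13.94° ≤ 2α = 17.06°  →  valid

δ = 13.94°, valid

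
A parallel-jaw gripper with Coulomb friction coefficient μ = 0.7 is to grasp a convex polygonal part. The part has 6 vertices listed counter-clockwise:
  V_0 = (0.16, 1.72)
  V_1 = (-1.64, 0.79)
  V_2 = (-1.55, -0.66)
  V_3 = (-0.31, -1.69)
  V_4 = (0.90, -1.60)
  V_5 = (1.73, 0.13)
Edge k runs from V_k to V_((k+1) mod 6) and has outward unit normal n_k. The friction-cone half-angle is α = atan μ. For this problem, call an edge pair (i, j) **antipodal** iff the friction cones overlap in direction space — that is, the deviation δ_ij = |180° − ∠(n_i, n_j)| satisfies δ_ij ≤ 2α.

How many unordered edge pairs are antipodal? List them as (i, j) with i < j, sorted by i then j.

count = 7; pairs: (0,2), (0,3), (0,4), (1,4), (1,5), (2,5), (3,5)

α = atan 0.7 = 34.99°;  2α = 69.98°
n_0 = (-0.4590, +0.8884)
n_1 = (-0.9981, -0.0619)
n_2 = (-0.6390, -0.7692)
n_3 = (+0.0742, -0.9972)
n_4 = (+0.9016, -0.4326)
n_5 = (+0.7116, +0.7026)
  (0,1): δ = 113.77°  ·
  (0,2): δ = 67.04°  ✓
  (0,3): δ = 23.07°  ✓
  (0,4): δ = 37.05°  ✓
  (0,5): δ = 107.31°  ·
  (1,2): δ = 133.27°  ·
  (1,3): δ = 89.30°  ·
  (1,4): δ = 29.18°  ✓
  (1,5): δ = 41.09°  ✓
  (2,3): δ = 136.03°  ·
  (2,4): δ = 75.92°  ·
  (2,5): δ = 5.65°  ✓
  (3,4): δ = 119.88°  ·
  (3,5): δ = 49.62°  ✓
  (4,5): δ = 109.73°  ·
antipodal pairs: 7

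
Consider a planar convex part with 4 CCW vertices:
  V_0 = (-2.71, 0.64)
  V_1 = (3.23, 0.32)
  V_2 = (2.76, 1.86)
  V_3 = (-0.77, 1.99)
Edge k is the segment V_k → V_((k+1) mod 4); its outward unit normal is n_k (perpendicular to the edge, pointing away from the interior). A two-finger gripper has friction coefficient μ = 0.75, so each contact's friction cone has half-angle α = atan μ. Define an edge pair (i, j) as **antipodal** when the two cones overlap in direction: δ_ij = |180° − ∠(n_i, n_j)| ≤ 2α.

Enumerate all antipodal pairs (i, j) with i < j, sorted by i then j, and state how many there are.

α = atan 0.75 = 36.87°;  2α = 73.74°
n_0 = (-0.0538, -0.9986)
n_1 = (+0.9564, +0.2919)
n_2 = (+0.0368, +0.9993)
n_3 = (-0.5712, +0.8208)
  (0,1): δ = 69.94°  ✓
  (0,2): δ = 0.97°  ✓
  (0,3): δ = 37.92°  ✓
  (1,2): δ = 109.08°  ·
  (1,3): δ = 72.14°  ✓
  (2,3): δ = 143.06°  ·
antipodal pairs: 4

count = 4; pairs: (0,1), (0,2), (0,3), (1,3)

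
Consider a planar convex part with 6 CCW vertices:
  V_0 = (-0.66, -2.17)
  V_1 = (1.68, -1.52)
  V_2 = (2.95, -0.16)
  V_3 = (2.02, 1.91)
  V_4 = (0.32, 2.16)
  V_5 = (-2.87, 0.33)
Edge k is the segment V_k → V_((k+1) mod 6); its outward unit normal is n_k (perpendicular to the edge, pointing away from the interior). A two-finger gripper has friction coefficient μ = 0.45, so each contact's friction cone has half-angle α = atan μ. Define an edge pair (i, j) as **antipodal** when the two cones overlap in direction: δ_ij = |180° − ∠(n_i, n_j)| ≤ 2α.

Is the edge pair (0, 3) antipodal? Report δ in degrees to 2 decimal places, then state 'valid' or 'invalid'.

δ = 23.89°, valid

α = atan 0.45 = 24.23°;  2α = 48.46°
edge 0: e_0 = (+2.34, +0.65);  n_0 = (+0.2676, -0.9635)
edge 3: e_3 = (-1.70, +0.25);  n_3 = (+0.1455, +0.9894)
∠(n_0, n_3) = 156.11°
δ = |180° − 156.11°| = 23.89°
23.89° ≤ 2α = 48.46°  →  valid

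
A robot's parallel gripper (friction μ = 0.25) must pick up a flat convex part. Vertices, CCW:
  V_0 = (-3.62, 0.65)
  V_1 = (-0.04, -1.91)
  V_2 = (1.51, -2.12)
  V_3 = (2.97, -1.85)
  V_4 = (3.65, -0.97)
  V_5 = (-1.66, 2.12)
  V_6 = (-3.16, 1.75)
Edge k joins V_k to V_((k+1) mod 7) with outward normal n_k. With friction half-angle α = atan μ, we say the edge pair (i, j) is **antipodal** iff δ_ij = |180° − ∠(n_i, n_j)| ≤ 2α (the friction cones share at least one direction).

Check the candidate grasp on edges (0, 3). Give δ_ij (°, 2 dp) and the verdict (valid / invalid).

α = atan 0.25 = 14.04°;  2α = 28.07°
edge 0: e_0 = (+3.58, -2.56);  n_0 = (-0.5817, -0.8134)
edge 3: e_3 = (+0.68, +0.88);  n_3 = (+0.7913, -0.6114)
∠(n_0, n_3) = 87.87°
δ = |180° − 87.87°| = 92.13°
92.13° > 2α = 28.07°  →  invalid

δ = 92.13°, invalid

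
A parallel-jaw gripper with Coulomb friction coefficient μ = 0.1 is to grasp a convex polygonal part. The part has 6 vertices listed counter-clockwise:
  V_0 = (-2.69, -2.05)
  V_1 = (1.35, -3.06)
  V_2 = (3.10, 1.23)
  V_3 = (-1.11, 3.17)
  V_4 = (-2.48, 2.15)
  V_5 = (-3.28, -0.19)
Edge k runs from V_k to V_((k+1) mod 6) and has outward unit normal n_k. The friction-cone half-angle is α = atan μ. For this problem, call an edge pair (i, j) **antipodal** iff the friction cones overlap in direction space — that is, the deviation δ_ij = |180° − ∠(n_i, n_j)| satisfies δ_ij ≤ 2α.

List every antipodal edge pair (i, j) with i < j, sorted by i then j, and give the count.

count = 2; pairs: (0,2), (1,4)

α = atan 0.1 = 5.71°;  2α = 11.42°
n_0 = (-0.2425, -0.9701)
n_1 = (+0.9259, -0.3777)
n_2 = (+0.4185, +0.9082)
n_3 = (-0.5972, +0.8021)
n_4 = (-0.9462, +0.3235)
n_5 = (-0.9532, -0.3024)
  (0,1): δ = 98.16°  ·
  (0,2): δ = 10.70°  ✓
  (0,3): δ = 50.70°  ·
  (0,4): δ = 85.16°  ·
  (0,5): δ = 121.64°  ·
  (1,2): δ = 92.55°  ·
  (1,3): δ = 31.14°  ·
  (1,4): δ = 3.32°  ✓
  (1,5): δ = 39.79°  ·
  (2,3): δ = 118.59°  ·
  (2,4): δ = 84.13°  ·
  (2,5): δ = 47.66°  ·
  (3,4): δ = 145.54°  ·
  (3,5): δ = 109.07°  ·
  (4,5): δ = 143.53°  ·
antipodal pairs: 2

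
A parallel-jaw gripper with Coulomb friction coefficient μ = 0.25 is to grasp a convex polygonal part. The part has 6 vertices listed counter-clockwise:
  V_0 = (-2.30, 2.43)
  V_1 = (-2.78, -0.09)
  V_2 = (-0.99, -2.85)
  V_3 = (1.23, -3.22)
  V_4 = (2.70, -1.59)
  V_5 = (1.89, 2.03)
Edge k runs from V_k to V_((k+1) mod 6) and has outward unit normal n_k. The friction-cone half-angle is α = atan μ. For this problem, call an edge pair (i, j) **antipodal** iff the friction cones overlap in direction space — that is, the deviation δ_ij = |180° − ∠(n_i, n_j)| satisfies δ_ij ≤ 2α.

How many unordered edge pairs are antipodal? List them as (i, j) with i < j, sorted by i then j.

count = 3; pairs: (0,4), (1,4), (2,5)

α = atan 0.25 = 14.04°;  2α = 28.07°
n_0 = (-0.9823, +0.1871)
n_1 = (-0.8390, -0.5441)
n_2 = (-0.1644, -0.9864)
n_3 = (+0.7426, -0.6697)
n_4 = (+0.9759, +0.2184)
n_5 = (+0.0950, +0.9955)
  (0,1): δ = 136.25°  ·
  (0,2): δ = 88.68°  ·
  (0,3): δ = 31.26°  ·
  (0,4): δ = 23.40°  ✓
  (0,5): δ = 95.33°  ·
  (1,2): δ = 132.43°  ·
  (1,3): δ = 75.01°  ·
  (1,4): δ = 20.35°  ✓
  (1,5): δ = 51.58°  ·
  (2,3): δ = 122.58°  ·
  (2,4): δ = 67.93°  ·
  (2,5): δ = 4.01°  ✓
  (3,4): δ = 125.34°  ·
  (3,5): δ = 53.41°  ·
  (4,5): δ = 108.07°  ·
antipodal pairs: 3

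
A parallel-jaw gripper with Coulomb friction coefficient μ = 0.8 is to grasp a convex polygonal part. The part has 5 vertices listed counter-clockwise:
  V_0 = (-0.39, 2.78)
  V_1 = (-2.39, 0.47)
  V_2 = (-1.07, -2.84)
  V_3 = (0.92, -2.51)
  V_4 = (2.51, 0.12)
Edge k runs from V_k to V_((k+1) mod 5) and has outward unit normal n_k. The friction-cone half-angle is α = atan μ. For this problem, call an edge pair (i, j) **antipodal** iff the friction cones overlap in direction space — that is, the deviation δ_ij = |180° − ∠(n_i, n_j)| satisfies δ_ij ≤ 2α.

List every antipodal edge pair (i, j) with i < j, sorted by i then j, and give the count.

count = 5; pairs: (0,2), (0,3), (1,3), (1,4), (2,4)

α = atan 0.8 = 38.66°;  2α = 77.32°
n_0 = (-0.7560, +0.6546)
n_1 = (-0.9289, -0.3704)
n_2 = (+0.1636, -0.9865)
n_3 = (+0.8558, -0.5174)
n_4 = (+0.6760, +0.7369)
  (0,1): δ = 117.37°  ·
  (0,2): δ = 39.70°  ✓
  (0,3): δ = 9.73°  ✓
  (0,4): δ = 88.36°  ·
  (1,2): δ = 102.33°  ·
  (1,3): δ = 52.90°  ✓
  (1,4): δ = 25.73°  ✓
  (2,3): δ = 130.57°  ·
  (2,4): δ = 51.94°  ✓
  (3,4): δ = 101.37°  ·
antipodal pairs: 5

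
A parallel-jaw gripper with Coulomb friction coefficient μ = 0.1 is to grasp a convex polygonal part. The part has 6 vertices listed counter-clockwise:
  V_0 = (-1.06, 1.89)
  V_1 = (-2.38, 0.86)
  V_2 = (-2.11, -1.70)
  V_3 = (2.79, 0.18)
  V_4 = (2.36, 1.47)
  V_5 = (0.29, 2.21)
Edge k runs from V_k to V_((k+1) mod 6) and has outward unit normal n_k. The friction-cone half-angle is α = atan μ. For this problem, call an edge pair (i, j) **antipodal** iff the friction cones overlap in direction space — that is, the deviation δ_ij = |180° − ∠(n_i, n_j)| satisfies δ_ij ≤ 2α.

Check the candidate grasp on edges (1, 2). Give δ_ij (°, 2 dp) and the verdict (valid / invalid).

α = atan 0.1 = 5.71°;  2α = 11.42°
edge 1: e_1 = (+0.27, -2.56);  n_1 = (-0.9945, -0.1049)
edge 2: e_2 = (+4.90, +1.88);  n_2 = (+0.3582, -0.9336)
∠(n_1, n_2) = 104.97°
δ = |180° − 104.97°| = 75.03°
75.03° > 2α = 11.42°  →  invalid

δ = 75.03°, invalid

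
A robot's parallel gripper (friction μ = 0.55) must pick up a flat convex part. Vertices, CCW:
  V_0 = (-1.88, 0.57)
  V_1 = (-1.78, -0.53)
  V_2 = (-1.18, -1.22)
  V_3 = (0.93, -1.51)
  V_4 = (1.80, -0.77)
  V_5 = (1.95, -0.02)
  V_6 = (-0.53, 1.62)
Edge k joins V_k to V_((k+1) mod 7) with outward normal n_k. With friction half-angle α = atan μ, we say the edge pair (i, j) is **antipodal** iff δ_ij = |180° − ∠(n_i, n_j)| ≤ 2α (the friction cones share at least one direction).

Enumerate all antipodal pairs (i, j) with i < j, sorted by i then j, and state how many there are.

count = 9; pairs: (0,3), (0,4), (0,5), (1,4), (1,5), (2,5), (2,6), (3,6), (4,6)

α = atan 0.55 = 28.81°;  2α = 57.62°
n_0 = (-0.9959, -0.0905)
n_1 = (-0.7546, -0.6562)
n_2 = (-0.1362, -0.9907)
n_3 = (+0.6479, -0.7617)
n_4 = (+0.9806, -0.1961)
n_5 = (+0.5516, +0.8341)
n_6 = (-0.6139, +0.7894)
  (0,1): δ = 144.19°  ·
  (0,2): δ = 103.02°  ·
  (0,3): δ = 54.81°  ✓
  (0,4): δ = 16.50°  ✓
  (0,5): δ = 51.33°  ✓
  (0,6): δ = 122.68°  ·
  (1,2): δ = 138.83°  ·
  (1,3): δ = 90.63°  ·
  (1,4): δ = 52.32°  ✓
  (1,5): δ = 15.51°  ✓
  (1,6): δ = 86.87°  ·
  (2,3): δ = 131.79°  ·
  (2,4): δ = 93.48°  ·
  (2,5): δ = 25.65°  ✓
  (2,6): δ = 45.70°  ✓
  (3,4): δ = 141.69°  ·
  (3,5): δ = 73.86°  ·
  (3,6): δ = 2.51°  ✓
  (4,5): δ = 112.17°  ·
  (4,6): δ = 40.82°  ✓
  (5,6): δ = 108.65°  ·
antipodal pairs: 9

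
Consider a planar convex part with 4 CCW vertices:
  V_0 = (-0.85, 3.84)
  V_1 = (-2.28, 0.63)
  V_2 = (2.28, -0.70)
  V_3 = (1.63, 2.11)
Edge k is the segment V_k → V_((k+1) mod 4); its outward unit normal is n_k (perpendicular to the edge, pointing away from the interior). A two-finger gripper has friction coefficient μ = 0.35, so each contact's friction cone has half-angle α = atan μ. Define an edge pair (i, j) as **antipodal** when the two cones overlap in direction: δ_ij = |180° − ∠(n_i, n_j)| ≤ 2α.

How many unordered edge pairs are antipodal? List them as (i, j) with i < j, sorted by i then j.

α = atan 0.35 = 19.29°;  2α = 38.58°
n_0 = (-0.9135, +0.4069)
n_1 = (-0.2800, -0.9600)
n_2 = (+0.9743, +0.2254)
n_3 = (+0.5721, +0.8202)
  (0,1): δ = 82.25°  ·
  (0,2): δ = 37.04°  ✓
  (0,3): δ = 79.11°  ·
  (1,2): δ = 60.72°  ·
  (1,3): δ = 18.64°  ✓
  (2,3): δ = 137.92°  ·
antipodal pairs: 2

count = 2; pairs: (0,2), (1,3)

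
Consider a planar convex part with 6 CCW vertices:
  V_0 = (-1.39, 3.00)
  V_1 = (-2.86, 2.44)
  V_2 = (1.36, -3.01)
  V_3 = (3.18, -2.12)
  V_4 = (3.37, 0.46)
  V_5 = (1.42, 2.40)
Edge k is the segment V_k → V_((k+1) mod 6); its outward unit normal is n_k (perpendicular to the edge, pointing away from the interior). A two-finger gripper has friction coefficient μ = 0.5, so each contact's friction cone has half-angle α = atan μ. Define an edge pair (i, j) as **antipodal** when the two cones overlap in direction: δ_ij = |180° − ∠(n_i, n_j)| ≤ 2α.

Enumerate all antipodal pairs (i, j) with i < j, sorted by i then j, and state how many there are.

α = atan 0.5 = 26.57°;  2α = 53.13°
n_0 = (-0.3560, +0.9345)
n_1 = (-0.7907, -0.6122)
n_2 = (+0.4393, -0.8983)
n_3 = (+0.9973, -0.0734)
n_4 = (+0.7053, +0.7089)
n_5 = (+0.2088, +0.9780)
  (0,1): δ = 73.10°  ·
  (0,2): δ = 5.20°  ✓
  (0,3): δ = 64.93°  ·
  (0,4): δ = 114.29°  ·
  (0,5): δ = 147.09°  ·
  (1,2): δ = 101.69°  ·
  (1,3): δ = 41.96°  ✓
  (1,4): δ = 7.40°  ✓
  (1,5): δ = 40.20°  ✓
  (2,3): δ = 120.27°  ·
  (2,4): δ = 70.91°  ·
  (2,5): δ = 38.11°  ✓
  (3,4): δ = 130.64°  ·
  (3,5): δ = 97.84°  ·
  (4,5): δ = 147.20°  ·
antipodal pairs: 5

count = 5; pairs: (0,2), (1,3), (1,4), (1,5), (2,5)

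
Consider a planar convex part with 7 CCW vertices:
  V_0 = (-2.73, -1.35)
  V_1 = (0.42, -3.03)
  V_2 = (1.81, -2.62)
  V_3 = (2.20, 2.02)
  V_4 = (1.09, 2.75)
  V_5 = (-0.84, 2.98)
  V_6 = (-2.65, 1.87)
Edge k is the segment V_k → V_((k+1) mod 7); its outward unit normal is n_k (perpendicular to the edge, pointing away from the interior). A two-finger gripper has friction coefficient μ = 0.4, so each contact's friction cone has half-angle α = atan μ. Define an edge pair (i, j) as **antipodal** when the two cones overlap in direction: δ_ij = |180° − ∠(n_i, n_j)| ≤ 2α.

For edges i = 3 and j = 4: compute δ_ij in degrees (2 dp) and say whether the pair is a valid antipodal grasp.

δ = 153.46°, invalid

α = atan 0.4 = 21.80°;  2α = 43.60°
edge 3: e_3 = (-1.11, +0.73);  n_3 = (+0.5495, +0.8355)
edge 4: e_4 = (-1.93, +0.23);  n_4 = (+0.1183, +0.9930)
∠(n_3, n_4) = 26.54°
δ = |180° − 26.54°| = 153.46°
153.46° > 2α = 43.60°  →  invalid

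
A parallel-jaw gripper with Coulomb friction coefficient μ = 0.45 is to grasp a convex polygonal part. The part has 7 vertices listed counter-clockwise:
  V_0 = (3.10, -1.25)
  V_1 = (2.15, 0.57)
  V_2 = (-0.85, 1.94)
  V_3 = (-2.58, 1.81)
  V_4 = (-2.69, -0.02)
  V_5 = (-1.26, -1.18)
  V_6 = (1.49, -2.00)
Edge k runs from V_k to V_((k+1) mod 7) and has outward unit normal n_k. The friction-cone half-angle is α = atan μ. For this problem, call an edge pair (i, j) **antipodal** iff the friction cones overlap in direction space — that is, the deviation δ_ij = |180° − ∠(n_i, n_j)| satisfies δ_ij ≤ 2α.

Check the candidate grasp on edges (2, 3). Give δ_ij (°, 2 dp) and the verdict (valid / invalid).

α = atan 0.45 = 24.23°;  2α = 48.46°
edge 2: e_2 = (-1.73, -0.13);  n_2 = (-0.0749, +0.9972)
edge 3: e_3 = (-0.11, -1.83);  n_3 = (-0.9982, +0.0600)
∠(n_2, n_3) = 82.26°
δ = |180° − 82.26°| = 97.74°
97.74° > 2α = 48.46°  →  invalid

δ = 97.74°, invalid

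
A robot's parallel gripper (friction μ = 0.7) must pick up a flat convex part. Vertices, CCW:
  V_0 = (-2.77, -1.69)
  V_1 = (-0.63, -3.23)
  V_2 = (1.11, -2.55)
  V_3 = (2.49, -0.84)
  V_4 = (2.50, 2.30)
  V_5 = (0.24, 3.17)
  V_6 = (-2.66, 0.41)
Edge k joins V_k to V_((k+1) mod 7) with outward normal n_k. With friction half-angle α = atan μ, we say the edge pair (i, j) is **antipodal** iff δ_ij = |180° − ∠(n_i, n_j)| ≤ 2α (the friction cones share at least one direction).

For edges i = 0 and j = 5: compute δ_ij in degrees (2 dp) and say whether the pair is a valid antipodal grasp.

δ = 79.32°, invalid

α = atan 0.7 = 34.99°;  2α = 69.98°
edge 0: e_0 = (+2.14, -1.54);  n_0 = (-0.5841, -0.8117)
edge 5: e_5 = (-2.90, -2.76);  n_5 = (-0.6894, +0.7244)
∠(n_0, n_5) = 100.68°
δ = |180° − 100.68°| = 79.32°
79.32° > 2α = 69.98°  →  invalid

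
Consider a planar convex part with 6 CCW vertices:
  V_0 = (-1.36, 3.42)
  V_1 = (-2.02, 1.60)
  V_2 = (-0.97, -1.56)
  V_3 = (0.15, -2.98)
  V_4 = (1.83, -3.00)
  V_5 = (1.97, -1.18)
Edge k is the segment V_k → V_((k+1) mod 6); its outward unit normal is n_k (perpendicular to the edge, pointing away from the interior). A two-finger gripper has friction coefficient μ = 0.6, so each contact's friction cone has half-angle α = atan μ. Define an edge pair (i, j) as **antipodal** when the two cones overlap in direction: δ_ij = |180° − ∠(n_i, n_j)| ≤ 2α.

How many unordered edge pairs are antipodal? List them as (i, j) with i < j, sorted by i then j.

α = atan 0.6 = 30.96°;  2α = 61.93°
n_0 = (-0.9401, +0.3409)
n_1 = (-0.9490, -0.3153)
n_2 = (-0.7852, -0.6193)
n_3 = (-0.0119, -0.9999)
n_4 = (+0.9971, -0.0767)
n_5 = (+0.8100, +0.5864)
  (0,1): δ = 141.69°  ·
  (0,2): δ = 121.80°  ·
  (0,3): δ = 70.75°  ·
  (0,4): δ = 15.53°  ✓
  (0,5): δ = 55.83°  ✓
  (1,2): δ = 160.12°  ·
  (1,3): δ = 109.06°  ·
  (1,4): δ = 22.78°  ✓
  (1,5): δ = 17.52°  ✓
  (2,3): δ = 128.95°  ·
  (2,4): δ = 42.66°  ✓
  (2,5): δ = 2.36°  ✓
  (3,4): δ = 93.72°  ·
  (3,5): δ = 53.42°  ✓
  (4,5): δ = 139.70°  ·
antipodal pairs: 7

count = 7; pairs: (0,4), (0,5), (1,4), (1,5), (2,4), (2,5), (3,5)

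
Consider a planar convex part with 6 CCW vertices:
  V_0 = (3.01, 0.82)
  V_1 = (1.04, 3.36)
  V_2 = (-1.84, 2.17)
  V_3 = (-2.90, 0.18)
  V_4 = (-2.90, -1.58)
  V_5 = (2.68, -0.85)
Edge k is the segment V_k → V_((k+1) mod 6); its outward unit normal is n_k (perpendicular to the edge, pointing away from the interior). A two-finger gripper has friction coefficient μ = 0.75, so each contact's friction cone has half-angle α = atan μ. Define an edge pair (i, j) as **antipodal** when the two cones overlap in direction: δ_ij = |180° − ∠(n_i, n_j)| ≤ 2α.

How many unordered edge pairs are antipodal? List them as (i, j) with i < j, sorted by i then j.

α = atan 0.75 = 36.87°;  2α = 73.74°
n_0 = (+0.7902, +0.6129)
n_1 = (-0.3819, +0.9242)
n_2 = (-0.8826, +0.4701)
n_3 = (-1.0000, -0.0000)
n_4 = (+0.1297, -0.9916)
n_5 = (+0.9810, -0.1939)
  (0,1): δ = 105.35°  ·
  (0,2): δ = 65.84°  ✓
  (0,3): δ = 37.80°  ✓
  (0,4): δ = 59.66°  ✓
  (0,5): δ = 131.03°  ·
  (1,2): δ = 140.49°  ·
  (1,3): δ = 112.45°  ·
  (1,4): δ = 15.00°  ✓
  (1,5): δ = 56.37°  ✓
  (2,3): δ = 151.96°  ·
  (2,4): δ = 54.50°  ✓
  (2,5): δ = 16.86°  ✓
  (3,4): δ = 82.55°  ·
  (3,5): δ = 11.18°  ✓
  (4,5): δ = 108.63°  ·
antipodal pairs: 8

count = 8; pairs: (0,2), (0,3), (0,4), (1,4), (1,5), (2,4), (2,5), (3,5)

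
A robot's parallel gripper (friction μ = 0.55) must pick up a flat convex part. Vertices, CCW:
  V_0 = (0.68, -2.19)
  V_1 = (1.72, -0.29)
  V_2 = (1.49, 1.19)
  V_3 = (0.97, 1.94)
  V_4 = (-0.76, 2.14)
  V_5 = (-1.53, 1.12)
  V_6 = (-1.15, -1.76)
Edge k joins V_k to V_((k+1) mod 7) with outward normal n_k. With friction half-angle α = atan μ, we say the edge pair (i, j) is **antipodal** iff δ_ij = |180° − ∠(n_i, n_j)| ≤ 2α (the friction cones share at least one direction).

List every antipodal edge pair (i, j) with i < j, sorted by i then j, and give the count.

α = atan 0.55 = 28.81°;  2α = 57.62°
n_0 = (+0.8772, -0.4801)
n_1 = (+0.9881, +0.1536)
n_2 = (+0.8218, +0.5698)
n_3 = (+0.1148, +0.9934)
n_4 = (-0.7981, +0.6025)
n_5 = (-0.9914, -0.1308)
n_6 = (-0.2287, -0.9735)
  (0,1): δ = 142.47°  ·
  (0,2): δ = 116.57°  ·
  (0,3): δ = 67.90°  ·
  (0,4): δ = 8.35°  ✓
  (0,5): δ = 36.21°  ✓
  (0,6): δ = 105.47°  ·
  (1,2): δ = 154.10°  ·
  (1,3): δ = 105.43°  ·
  (1,4): δ = 45.88°  ✓
  (1,5): δ = 1.32°  ✓
  (1,6): δ = 67.94°  ·
  (2,3): δ = 131.33°  ·
  (2,4): δ = 71.78°  ·
  (2,5): δ = 27.22°  ✓
  (2,6): δ = 42.04°  ✓
  (3,4): δ = 120.45°  ·
  (3,5): δ = 75.89°  ·
  (3,6): δ = 6.63°  ✓
  (4,5): δ = 135.43°  ·
  (4,6): δ = 66.17°  ·
  (5,6): δ = 110.74°  ·
antipodal pairs: 7

count = 7; pairs: (0,4), (0,5), (1,4), (1,5), (2,5), (2,6), (3,6)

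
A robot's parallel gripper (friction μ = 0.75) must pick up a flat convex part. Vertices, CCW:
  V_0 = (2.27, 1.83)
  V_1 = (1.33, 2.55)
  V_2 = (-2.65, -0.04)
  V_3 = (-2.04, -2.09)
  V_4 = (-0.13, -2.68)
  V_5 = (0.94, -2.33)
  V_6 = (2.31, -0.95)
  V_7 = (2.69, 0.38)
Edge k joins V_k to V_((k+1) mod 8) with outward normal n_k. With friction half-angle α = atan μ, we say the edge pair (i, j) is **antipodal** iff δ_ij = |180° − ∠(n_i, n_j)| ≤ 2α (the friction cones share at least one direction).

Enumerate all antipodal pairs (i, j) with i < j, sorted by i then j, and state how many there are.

α = atan 0.75 = 36.87°;  2α = 73.74°
n_0 = (+0.6081, +0.7939)
n_1 = (-0.5454, +0.8382)
n_2 = (-0.9585, -0.2852)
n_3 = (-0.2951, -0.9555)
n_4 = (+0.3109, -0.9504)
n_5 = (+0.7097, -0.7045)
n_6 = (+0.9615, -0.2747)
n_7 = (+0.9605, +0.2782)
  (0,1): δ = 109.50°  ·
  (0,2): δ = 35.98°  ✓
  (0,3): δ = 20.28°  ✓
  (0,4): δ = 55.56°  ✓
  (0,5): δ = 82.66°  ·
  (0,6): δ = 111.51°  ·
  (0,7): δ = 143.60°  ·
  (1,2): δ = 106.48°  ·
  (1,3): δ = 50.22°  ✓
  (1,4): δ = 14.94°  ✓
  (1,5): δ = 12.15°  ✓
  (1,6): δ = 41.00°  ✓
  (1,7): δ = 73.10°  ✓
  (2,3): δ = 123.74°  ·
  (2,4): δ = 88.46°  ·
  (2,5): δ = 61.36°  ✓
  (2,6): δ = 32.52°  ✓
  (2,7): δ = 0.42°  ✓
  (3,4): δ = 144.72°  ·
  (3,5): δ = 117.63°  ·
  (3,6): δ = 88.78°  ·
  (3,7): δ = 56.68°  ✓
  (4,5): δ = 152.90°  ·
  (4,6): δ = 124.06°  ·
  (4,7): δ = 91.96°  ·
  (5,6): δ = 151.15°  ·
  (5,7): δ = 119.05°  ·
  (6,7): δ = 147.90°  ·
antipodal pairs: 12

count = 12; pairs: (0,2), (0,3), (0,4), (1,3), (1,4), (1,5), (1,6), (1,7), (2,5), (2,6), (2,7), (3,7)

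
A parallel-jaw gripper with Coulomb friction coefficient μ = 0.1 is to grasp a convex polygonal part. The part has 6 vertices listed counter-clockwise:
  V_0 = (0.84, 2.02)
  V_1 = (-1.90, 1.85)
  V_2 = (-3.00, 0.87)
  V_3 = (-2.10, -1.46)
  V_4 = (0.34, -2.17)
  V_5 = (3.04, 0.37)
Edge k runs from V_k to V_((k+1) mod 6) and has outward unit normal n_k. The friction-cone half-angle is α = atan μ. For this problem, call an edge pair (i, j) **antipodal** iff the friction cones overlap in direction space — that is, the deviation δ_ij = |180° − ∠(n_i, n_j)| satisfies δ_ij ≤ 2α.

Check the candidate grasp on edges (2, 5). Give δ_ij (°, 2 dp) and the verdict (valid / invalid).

α = atan 0.1 = 5.71°;  2α = 11.42°
edge 2: e_2 = (+0.90, -2.33);  n_2 = (-0.9328, -0.3603)
edge 5: e_5 = (-2.20, +1.65);  n_5 = (+0.6000, +0.8000)
∠(n_2, n_5) = 147.99°
δ = |180° − 147.99°| = 32.01°
32.01° > 2α = 11.42°  →  invalid

δ = 32.01°, invalid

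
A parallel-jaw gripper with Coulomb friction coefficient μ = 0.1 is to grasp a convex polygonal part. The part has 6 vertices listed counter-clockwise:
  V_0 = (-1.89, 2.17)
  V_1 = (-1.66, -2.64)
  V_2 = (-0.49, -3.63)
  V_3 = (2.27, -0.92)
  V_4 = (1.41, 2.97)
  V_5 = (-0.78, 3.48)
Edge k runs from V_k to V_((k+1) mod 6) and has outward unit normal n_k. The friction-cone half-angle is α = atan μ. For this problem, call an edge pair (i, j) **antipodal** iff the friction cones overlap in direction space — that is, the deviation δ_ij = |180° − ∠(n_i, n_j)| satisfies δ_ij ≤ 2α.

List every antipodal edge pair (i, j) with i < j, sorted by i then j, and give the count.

count = 2; pairs: (0,3), (2,5)

α = atan 0.1 = 5.71°;  2α = 11.42°
n_0 = (-0.9989, -0.0478)
n_1 = (-0.6459, -0.7634)
n_2 = (+0.7006, -0.7135)
n_3 = (+0.9764, +0.2159)
n_4 = (+0.2268, +0.9739)
n_5 = (-0.7629, +0.6465)
  (0,1): δ = 132.97°  ·
  (0,2): δ = 48.26°  ·
  (0,3): δ = 9.73°  ✓
  (0,4): δ = 74.15°  ·
  (0,5): δ = 136.99°  ·
  (1,2): δ = 95.29°  ·
  (1,3): δ = 37.30°  ·
  (1,4): δ = 27.13°  ·
  (1,5): δ = 89.96°  ·
  (2,3): δ = 122.01°  ·
  (2,4): δ = 57.59°  ·
  (2,5): δ = 5.25°  ✓
  (3,4): δ = 115.58°  ·
  (3,5): δ = 52.74°  ·
  (4,5): δ = 117.17°  ·
antipodal pairs: 2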